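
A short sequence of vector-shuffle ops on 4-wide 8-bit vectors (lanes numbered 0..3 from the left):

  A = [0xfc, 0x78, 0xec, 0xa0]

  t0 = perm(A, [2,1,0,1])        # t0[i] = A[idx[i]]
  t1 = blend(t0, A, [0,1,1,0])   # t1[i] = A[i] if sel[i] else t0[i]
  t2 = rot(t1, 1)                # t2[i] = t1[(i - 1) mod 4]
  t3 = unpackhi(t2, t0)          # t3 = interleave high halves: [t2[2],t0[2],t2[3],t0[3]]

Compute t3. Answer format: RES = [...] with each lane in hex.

RES = [ 0x78  0xfc  0xec  0x78 ]

  t0: ec 78 fc 78
  t1: ec 78 ec 78
  t2: 78 ec 78 ec
  t3: 78 fc ec 78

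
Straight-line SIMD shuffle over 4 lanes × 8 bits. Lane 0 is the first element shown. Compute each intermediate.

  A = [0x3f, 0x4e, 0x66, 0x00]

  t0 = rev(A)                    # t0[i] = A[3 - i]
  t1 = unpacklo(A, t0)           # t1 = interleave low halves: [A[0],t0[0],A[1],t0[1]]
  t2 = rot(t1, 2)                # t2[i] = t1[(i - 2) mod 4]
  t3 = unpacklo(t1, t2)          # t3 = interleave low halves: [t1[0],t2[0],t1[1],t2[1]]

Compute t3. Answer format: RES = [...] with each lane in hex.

t0 = [0x00, 0x66, 0x4e, 0x3f]
t1 = [0x3f, 0x00, 0x4e, 0x66]
t2 = [0x4e, 0x66, 0x3f, 0x00]
t3 = [0x3f, 0x4e, 0x00, 0x66]

RES = [0x3f, 0x4e, 0x00, 0x66]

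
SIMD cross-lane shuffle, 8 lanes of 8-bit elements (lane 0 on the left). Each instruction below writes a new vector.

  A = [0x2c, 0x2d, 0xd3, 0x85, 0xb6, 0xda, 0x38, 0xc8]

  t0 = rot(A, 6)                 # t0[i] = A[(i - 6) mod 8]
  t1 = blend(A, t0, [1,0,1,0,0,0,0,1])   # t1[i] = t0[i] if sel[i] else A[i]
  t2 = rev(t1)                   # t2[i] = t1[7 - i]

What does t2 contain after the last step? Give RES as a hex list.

  t0: d3 85 b6 da 38 c8 2c 2d
  t1: d3 2d b6 85 b6 da 38 2d
  t2: 2d 38 da b6 85 b6 2d d3

RES = [ 0x2d  0x38  0xda  0xb6  0x85  0xb6  0x2d  0xd3 ]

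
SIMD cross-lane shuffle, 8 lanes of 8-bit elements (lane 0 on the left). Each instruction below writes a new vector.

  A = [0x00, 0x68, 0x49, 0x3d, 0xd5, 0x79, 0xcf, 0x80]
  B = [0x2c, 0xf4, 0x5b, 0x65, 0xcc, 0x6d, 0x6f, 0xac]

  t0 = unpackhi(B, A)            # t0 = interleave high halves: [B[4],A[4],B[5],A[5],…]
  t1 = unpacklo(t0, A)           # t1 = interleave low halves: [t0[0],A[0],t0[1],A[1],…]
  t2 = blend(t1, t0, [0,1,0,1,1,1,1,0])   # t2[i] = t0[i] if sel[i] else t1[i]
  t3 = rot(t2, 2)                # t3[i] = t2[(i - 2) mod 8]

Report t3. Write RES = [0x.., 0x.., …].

RES = [0xac, 0x3d, 0xcc, 0xd5, 0xd5, 0x79, 0x6f, 0xcf]

→ t0 |cc|d5|6d|79|6f|cf|ac|80|
→ t1 |cc|00|d5|68|6d|49|79|3d|
→ t2 |cc|d5|d5|79|6f|cf|ac|3d|
→ t3 |ac|3d|cc|d5|d5|79|6f|cf|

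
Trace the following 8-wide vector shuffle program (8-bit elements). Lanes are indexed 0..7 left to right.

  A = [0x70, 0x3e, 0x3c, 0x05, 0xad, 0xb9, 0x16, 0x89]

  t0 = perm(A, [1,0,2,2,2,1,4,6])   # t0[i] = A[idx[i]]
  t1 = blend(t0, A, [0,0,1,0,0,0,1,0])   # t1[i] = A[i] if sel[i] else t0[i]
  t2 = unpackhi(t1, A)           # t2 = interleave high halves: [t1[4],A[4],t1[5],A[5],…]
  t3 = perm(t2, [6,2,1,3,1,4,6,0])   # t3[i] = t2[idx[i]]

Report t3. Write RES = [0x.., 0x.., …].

  t0: 3e 70 3c 3c 3c 3e ad 16
  t1: 3e 70 3c 3c 3c 3e 16 16
  t2: 3c ad 3e b9 16 16 16 89
  t3: 16 3e ad b9 ad 16 16 3c

RES = [0x16, 0x3e, 0xad, 0xb9, 0xad, 0x16, 0x16, 0x3c]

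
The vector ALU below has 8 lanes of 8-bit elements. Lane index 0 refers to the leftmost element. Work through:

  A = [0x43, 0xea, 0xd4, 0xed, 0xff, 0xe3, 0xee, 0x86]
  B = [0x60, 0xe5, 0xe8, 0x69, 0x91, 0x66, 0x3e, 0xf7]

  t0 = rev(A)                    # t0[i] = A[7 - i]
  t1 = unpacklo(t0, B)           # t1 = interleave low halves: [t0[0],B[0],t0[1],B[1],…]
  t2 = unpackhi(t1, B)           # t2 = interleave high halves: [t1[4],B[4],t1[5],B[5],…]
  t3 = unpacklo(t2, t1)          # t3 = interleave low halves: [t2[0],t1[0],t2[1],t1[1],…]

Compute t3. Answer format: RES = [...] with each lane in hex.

RES = [0xe3, 0x86, 0x91, 0x60, 0xe8, 0xee, 0x66, 0xe5]

  t0: 86 ee e3 ff ed d4 ea 43
  t1: 86 60 ee e5 e3 e8 ff 69
  t2: e3 91 e8 66 ff 3e 69 f7
  t3: e3 86 91 60 e8 ee 66 e5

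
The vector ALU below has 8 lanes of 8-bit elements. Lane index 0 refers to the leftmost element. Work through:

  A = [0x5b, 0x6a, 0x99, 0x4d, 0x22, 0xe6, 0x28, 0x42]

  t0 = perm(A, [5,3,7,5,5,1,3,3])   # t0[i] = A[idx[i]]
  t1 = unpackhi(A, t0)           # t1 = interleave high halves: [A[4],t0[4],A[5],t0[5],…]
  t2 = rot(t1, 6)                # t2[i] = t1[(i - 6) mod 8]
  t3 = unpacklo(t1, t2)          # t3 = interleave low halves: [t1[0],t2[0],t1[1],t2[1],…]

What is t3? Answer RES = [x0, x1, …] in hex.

  t0: e6 4d 42 e6 e6 6a 4d 4d
  t1: 22 e6 e6 6a 28 4d 42 4d
  t2: e6 6a 28 4d 42 4d 22 e6
  t3: 22 e6 e6 6a e6 28 6a 4d

RES = [0x22, 0xe6, 0xe6, 0x6a, 0xe6, 0x28, 0x6a, 0x4d]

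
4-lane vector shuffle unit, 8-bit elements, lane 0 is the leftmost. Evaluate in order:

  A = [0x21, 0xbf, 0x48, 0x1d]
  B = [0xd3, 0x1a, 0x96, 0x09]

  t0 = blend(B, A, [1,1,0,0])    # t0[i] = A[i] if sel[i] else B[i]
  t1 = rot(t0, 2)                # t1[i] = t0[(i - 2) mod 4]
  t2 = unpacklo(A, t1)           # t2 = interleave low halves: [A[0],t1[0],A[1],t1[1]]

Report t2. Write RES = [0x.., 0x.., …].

RES = [ 0x21  0x96  0xbf  0x09 ]

t0 = [0x21, 0xbf, 0x96, 0x09]
t1 = [0x96, 0x09, 0x21, 0xbf]
t2 = [0x21, 0x96, 0xbf, 0x09]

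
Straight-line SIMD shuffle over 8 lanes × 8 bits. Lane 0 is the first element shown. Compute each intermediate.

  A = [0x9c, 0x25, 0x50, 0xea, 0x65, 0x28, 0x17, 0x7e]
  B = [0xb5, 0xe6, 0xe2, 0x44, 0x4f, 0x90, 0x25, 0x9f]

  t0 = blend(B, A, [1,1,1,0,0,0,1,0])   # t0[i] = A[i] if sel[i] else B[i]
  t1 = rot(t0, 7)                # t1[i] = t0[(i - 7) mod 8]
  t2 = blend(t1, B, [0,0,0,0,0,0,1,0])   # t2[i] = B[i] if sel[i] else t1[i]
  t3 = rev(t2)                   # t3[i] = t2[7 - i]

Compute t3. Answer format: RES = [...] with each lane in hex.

RES = [0x9c, 0x25, 0x17, 0x90, 0x4f, 0x44, 0x50, 0x25]

  t0: 9c 25 50 44 4f 90 17 9f
  t1: 25 50 44 4f 90 17 9f 9c
  t2: 25 50 44 4f 90 17 25 9c
  t3: 9c 25 17 90 4f 44 50 25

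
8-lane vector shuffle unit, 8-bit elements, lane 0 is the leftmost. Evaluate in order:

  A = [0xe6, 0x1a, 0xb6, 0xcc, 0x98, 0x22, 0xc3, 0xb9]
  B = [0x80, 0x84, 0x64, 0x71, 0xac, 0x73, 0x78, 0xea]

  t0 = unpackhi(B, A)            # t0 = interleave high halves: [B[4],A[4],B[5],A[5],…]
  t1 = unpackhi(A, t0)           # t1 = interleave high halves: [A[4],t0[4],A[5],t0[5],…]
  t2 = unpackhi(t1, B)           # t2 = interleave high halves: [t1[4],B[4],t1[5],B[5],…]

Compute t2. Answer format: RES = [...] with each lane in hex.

  t0: ac 98 73 22 78 c3 ea b9
  t1: 98 78 22 c3 c3 ea b9 b9
  t2: c3 ac ea 73 b9 78 b9 ea

RES = [ 0xc3  0xac  0xea  0x73  0xb9  0x78  0xb9  0xea ]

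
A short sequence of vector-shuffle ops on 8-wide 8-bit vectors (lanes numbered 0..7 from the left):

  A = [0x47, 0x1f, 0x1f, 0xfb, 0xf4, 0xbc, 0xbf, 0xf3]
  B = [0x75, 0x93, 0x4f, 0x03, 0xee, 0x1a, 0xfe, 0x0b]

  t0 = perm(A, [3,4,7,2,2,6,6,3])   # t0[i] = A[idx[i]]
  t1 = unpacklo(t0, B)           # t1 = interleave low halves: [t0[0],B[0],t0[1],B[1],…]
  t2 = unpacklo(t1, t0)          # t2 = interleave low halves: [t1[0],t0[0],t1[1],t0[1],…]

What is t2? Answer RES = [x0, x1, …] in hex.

  t0: fb f4 f3 1f 1f bf bf fb
  t1: fb 75 f4 93 f3 4f 1f 03
  t2: fb fb 75 f4 f4 f3 93 1f

RES = [0xfb, 0xfb, 0x75, 0xf4, 0xf4, 0xf3, 0x93, 0x1f]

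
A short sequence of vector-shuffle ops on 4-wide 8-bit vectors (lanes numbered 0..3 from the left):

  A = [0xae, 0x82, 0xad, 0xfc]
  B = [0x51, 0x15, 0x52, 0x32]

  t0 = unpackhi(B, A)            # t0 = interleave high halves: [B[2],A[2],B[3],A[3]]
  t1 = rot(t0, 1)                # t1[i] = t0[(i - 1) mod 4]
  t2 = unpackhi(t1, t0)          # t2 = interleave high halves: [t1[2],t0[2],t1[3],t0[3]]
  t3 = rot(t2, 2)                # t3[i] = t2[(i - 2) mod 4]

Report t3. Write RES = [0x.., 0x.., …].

RES = [ 0x32  0xfc  0xad  0x32 ]

→ t0 |52|ad|32|fc|
→ t1 |fc|52|ad|32|
→ t2 |ad|32|32|fc|
→ t3 |32|fc|ad|32|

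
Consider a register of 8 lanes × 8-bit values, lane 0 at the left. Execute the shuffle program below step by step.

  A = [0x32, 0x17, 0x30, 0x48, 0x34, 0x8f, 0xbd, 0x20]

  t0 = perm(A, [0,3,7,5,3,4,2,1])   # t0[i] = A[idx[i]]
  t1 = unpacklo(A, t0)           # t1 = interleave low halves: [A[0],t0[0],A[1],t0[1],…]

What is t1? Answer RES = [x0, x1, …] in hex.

  t0: 32 48 20 8f 48 34 30 17
  t1: 32 32 17 48 30 20 48 8f

RES = [ 0x32  0x32  0x17  0x48  0x30  0x20  0x48  0x8f ]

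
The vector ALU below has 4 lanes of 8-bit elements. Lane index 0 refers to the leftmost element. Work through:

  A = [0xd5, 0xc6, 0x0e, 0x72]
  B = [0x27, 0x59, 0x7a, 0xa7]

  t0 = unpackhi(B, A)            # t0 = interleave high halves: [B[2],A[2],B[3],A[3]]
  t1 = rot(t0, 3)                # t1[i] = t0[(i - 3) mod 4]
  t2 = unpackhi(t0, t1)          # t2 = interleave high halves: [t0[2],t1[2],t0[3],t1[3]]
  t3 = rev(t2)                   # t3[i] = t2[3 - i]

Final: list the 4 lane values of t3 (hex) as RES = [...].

RES = [ 0x7a  0x72  0x72  0xa7 ]

t0 = [0x7a, 0x0e, 0xa7, 0x72]
t1 = [0x0e, 0xa7, 0x72, 0x7a]
t2 = [0xa7, 0x72, 0x72, 0x7a]
t3 = [0x7a, 0x72, 0x72, 0xa7]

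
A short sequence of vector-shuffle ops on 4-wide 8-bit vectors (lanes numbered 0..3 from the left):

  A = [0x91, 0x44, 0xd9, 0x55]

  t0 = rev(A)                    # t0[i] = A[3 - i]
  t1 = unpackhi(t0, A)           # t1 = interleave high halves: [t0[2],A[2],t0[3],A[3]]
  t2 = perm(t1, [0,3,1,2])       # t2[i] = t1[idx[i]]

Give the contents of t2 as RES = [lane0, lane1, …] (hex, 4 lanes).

RES = [ 0x44  0x55  0xd9  0x91 ]

  t0: 55 d9 44 91
  t1: 44 d9 91 55
  t2: 44 55 d9 91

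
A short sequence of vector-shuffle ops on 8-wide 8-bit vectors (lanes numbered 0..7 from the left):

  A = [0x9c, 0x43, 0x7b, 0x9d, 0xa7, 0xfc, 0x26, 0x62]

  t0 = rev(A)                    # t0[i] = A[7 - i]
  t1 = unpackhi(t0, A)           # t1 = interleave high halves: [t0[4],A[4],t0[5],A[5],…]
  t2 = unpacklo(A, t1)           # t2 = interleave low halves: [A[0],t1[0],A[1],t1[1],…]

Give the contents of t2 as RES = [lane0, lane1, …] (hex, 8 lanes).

  t0: 62 26 fc a7 9d 7b 43 9c
  t1: 9d a7 7b fc 43 26 9c 62
  t2: 9c 9d 43 a7 7b 7b 9d fc

RES = [ 0x9c  0x9d  0x43  0xa7  0x7b  0x7b  0x9d  0xfc ]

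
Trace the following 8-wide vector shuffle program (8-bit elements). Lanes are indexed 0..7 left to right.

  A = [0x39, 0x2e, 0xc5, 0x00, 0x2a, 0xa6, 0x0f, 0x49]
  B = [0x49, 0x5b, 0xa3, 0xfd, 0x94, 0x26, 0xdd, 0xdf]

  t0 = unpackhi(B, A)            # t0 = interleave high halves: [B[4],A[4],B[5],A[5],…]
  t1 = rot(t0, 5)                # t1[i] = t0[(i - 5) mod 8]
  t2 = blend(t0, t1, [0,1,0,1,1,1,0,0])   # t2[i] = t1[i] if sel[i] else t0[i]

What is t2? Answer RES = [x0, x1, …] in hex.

RES = [ 0x94  0xdd  0x26  0xdf  0x49  0x94  0xdf  0x49 ]

→ t0 |94|2a|26|a6|dd|0f|df|49|
→ t1 |a6|dd|0f|df|49|94|2a|26|
→ t2 |94|dd|26|df|49|94|df|49|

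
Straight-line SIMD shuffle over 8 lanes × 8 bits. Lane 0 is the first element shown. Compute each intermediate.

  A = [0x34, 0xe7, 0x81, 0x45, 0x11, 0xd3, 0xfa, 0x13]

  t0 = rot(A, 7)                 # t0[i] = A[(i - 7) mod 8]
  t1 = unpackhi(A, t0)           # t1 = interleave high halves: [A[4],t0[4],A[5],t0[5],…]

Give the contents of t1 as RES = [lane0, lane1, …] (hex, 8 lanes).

RES = [0x11, 0xd3, 0xd3, 0xfa, 0xfa, 0x13, 0x13, 0x34]

t0 = [0xe7, 0x81, 0x45, 0x11, 0xd3, 0xfa, 0x13, 0x34]
t1 = [0x11, 0xd3, 0xd3, 0xfa, 0xfa, 0x13, 0x13, 0x34]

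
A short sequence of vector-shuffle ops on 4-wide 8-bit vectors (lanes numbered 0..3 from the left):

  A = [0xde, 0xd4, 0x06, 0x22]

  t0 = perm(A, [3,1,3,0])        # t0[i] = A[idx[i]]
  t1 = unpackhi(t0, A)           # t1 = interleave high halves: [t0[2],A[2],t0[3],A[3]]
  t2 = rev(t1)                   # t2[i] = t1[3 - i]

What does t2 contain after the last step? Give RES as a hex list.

RES = [0x22, 0xde, 0x06, 0x22]

→ t0 |22|d4|22|de|
→ t1 |22|06|de|22|
→ t2 |22|de|06|22|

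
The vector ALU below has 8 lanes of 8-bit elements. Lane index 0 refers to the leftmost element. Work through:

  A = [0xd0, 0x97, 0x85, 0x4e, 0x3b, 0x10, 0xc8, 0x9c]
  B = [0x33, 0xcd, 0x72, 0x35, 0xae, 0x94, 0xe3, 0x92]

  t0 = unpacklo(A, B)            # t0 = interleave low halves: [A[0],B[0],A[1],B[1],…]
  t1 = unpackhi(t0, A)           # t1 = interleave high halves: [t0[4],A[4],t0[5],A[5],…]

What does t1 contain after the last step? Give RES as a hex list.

RES = [0x85, 0x3b, 0x72, 0x10, 0x4e, 0xc8, 0x35, 0x9c]

t0 = [0xd0, 0x33, 0x97, 0xcd, 0x85, 0x72, 0x4e, 0x35]
t1 = [0x85, 0x3b, 0x72, 0x10, 0x4e, 0xc8, 0x35, 0x9c]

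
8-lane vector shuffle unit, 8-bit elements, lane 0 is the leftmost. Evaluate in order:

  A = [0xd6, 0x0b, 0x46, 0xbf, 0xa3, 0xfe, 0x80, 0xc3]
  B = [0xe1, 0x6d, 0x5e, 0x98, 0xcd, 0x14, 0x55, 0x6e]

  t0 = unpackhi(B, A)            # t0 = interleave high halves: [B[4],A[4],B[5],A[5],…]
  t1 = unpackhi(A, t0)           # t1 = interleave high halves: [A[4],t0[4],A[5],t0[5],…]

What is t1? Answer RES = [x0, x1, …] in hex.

RES = [ 0xa3  0x55  0xfe  0x80  0x80  0x6e  0xc3  0xc3 ]

  t0: cd a3 14 fe 55 80 6e c3
  t1: a3 55 fe 80 80 6e c3 c3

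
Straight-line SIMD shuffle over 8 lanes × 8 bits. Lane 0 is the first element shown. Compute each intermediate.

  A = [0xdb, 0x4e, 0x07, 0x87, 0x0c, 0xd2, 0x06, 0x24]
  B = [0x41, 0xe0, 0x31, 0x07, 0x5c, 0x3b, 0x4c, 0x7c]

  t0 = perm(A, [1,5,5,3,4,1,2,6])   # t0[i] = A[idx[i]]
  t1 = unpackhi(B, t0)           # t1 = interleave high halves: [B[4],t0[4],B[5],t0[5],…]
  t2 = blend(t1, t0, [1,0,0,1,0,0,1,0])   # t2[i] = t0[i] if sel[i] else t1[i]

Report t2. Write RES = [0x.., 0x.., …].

→ t0 |4e|d2|d2|87|0c|4e|07|06|
→ t1 |5c|0c|3b|4e|4c|07|7c|06|
→ t2 |4e|0c|3b|87|4c|07|07|06|

RES = [ 0x4e  0x0c  0x3b  0x87  0x4c  0x07  0x07  0x06 ]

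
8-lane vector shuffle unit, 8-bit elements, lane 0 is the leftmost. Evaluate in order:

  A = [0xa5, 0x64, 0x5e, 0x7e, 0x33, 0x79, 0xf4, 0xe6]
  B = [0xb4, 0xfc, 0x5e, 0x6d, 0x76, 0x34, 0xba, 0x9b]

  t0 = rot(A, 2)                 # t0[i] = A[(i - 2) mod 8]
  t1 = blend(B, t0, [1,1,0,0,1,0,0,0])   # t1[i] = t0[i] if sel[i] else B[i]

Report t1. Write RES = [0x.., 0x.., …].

→ t0 |f4|e6|a5|64|5e|7e|33|79|
→ t1 |f4|e6|5e|6d|5e|34|ba|9b|

RES = [0xf4, 0xe6, 0x5e, 0x6d, 0x5e, 0x34, 0xba, 0x9b]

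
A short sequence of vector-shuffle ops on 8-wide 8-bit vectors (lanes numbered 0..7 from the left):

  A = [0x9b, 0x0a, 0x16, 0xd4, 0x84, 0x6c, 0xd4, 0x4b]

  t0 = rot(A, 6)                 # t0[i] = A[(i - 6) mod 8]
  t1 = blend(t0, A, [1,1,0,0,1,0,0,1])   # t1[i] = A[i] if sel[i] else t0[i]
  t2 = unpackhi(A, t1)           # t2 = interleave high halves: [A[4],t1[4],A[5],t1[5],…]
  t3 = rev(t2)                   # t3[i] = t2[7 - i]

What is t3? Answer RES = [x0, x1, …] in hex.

→ t0 |16|d4|84|6c|d4|4b|9b|0a|
→ t1 |9b|0a|84|6c|84|4b|9b|4b|
→ t2 |84|84|6c|4b|d4|9b|4b|4b|
→ t3 |4b|4b|9b|d4|4b|6c|84|84|

RES = [0x4b, 0x4b, 0x9b, 0xd4, 0x4b, 0x6c, 0x84, 0x84]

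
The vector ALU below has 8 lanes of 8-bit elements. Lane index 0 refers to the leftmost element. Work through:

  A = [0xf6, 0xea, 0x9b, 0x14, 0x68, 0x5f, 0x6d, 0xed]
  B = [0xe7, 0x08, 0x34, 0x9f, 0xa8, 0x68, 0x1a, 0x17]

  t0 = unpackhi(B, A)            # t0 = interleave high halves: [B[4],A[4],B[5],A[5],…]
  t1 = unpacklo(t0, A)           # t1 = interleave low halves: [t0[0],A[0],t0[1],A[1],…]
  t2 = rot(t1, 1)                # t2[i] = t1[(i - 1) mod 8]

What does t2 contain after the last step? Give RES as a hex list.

→ t0 |a8|68|68|5f|1a|6d|17|ed|
→ t1 |a8|f6|68|ea|68|9b|5f|14|
→ t2 |14|a8|f6|68|ea|68|9b|5f|

RES = [ 0x14  0xa8  0xf6  0x68  0xea  0x68  0x9b  0x5f ]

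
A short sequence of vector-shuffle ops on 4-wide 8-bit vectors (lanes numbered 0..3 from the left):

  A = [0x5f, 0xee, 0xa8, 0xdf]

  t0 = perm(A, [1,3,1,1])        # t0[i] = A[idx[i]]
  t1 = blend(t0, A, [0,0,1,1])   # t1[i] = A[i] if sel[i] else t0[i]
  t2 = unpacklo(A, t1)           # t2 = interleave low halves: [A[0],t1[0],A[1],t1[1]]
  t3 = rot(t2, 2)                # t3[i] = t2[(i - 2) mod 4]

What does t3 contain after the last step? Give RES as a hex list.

RES = [0xee, 0xdf, 0x5f, 0xee]

t0 = [0xee, 0xdf, 0xee, 0xee]
t1 = [0xee, 0xdf, 0xa8, 0xdf]
t2 = [0x5f, 0xee, 0xee, 0xdf]
t3 = [0xee, 0xdf, 0x5f, 0xee]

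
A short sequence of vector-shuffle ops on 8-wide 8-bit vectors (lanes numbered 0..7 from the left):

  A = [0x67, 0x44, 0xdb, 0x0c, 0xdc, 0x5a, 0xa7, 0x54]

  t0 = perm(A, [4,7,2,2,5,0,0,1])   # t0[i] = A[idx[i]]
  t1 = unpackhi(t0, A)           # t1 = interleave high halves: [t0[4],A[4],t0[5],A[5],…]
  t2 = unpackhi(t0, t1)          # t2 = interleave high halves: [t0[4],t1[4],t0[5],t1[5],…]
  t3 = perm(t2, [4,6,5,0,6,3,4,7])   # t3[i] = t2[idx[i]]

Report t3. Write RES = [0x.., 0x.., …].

RES = [0x67, 0x44, 0x44, 0x5a, 0x44, 0xa7, 0x67, 0x54]

t0 = [0xdc, 0x54, 0xdb, 0xdb, 0x5a, 0x67, 0x67, 0x44]
t1 = [0x5a, 0xdc, 0x67, 0x5a, 0x67, 0xa7, 0x44, 0x54]
t2 = [0x5a, 0x67, 0x67, 0xa7, 0x67, 0x44, 0x44, 0x54]
t3 = [0x67, 0x44, 0x44, 0x5a, 0x44, 0xa7, 0x67, 0x54]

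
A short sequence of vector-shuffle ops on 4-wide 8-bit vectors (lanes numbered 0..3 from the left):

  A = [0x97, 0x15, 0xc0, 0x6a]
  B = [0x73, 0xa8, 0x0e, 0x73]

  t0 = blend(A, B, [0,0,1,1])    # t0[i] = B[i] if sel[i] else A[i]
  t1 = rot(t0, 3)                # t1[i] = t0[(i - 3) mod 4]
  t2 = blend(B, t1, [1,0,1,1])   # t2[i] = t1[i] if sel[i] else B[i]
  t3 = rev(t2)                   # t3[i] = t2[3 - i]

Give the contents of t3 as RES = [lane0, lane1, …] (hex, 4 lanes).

  t0: 97 15 0e 73
  t1: 15 0e 73 97
  t2: 15 a8 73 97
  t3: 97 73 a8 15

RES = [ 0x97  0x73  0xa8  0x15 ]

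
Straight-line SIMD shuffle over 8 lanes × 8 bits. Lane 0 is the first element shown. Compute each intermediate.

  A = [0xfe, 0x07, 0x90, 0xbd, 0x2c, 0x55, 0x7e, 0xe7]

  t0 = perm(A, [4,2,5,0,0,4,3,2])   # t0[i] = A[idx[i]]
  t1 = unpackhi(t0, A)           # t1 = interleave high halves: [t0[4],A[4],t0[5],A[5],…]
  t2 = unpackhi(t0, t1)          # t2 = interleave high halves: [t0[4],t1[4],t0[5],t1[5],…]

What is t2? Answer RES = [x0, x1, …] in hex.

  t0: 2c 90 55 fe fe 2c bd 90
  t1: fe 2c 2c 55 bd 7e 90 e7
  t2: fe bd 2c 7e bd 90 90 e7

RES = [0xfe, 0xbd, 0x2c, 0x7e, 0xbd, 0x90, 0x90, 0xe7]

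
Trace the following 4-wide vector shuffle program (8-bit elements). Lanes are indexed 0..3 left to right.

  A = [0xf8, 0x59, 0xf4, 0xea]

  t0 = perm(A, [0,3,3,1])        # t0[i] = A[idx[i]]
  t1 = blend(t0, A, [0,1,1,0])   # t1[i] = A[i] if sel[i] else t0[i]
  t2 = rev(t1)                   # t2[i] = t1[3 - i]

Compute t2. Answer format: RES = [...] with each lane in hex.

t0 = [0xf8, 0xea, 0xea, 0x59]
t1 = [0xf8, 0x59, 0xf4, 0x59]
t2 = [0x59, 0xf4, 0x59, 0xf8]

RES = [ 0x59  0xf4  0x59  0xf8 ]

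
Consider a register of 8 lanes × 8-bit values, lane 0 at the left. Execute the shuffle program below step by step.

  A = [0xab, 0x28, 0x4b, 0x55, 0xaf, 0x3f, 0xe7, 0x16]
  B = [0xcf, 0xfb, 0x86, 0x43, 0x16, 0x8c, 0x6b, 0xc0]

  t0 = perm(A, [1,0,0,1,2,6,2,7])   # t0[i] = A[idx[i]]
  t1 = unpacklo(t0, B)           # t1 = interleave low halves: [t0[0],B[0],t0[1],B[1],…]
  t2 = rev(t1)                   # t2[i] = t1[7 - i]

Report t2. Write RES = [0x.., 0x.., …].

RES = [0x43, 0x28, 0x86, 0xab, 0xfb, 0xab, 0xcf, 0x28]

  t0: 28 ab ab 28 4b e7 4b 16
  t1: 28 cf ab fb ab 86 28 43
  t2: 43 28 86 ab fb ab cf 28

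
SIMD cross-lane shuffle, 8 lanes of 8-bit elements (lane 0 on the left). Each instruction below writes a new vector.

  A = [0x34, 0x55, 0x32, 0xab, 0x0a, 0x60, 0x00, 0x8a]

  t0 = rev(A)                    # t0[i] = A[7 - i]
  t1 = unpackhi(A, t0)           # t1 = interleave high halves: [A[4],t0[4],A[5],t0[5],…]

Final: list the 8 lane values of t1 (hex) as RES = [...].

→ t0 |8a|00|60|0a|ab|32|55|34|
→ t1 |0a|ab|60|32|00|55|8a|34|

RES = [ 0x0a  0xab  0x60  0x32  0x00  0x55  0x8a  0x34 ]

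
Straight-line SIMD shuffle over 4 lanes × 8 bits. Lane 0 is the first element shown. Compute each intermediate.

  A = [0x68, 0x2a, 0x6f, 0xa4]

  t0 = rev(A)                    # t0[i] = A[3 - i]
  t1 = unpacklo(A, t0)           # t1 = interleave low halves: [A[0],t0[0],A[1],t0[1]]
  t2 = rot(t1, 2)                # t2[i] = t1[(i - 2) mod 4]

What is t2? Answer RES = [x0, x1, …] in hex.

RES = [ 0x2a  0x6f  0x68  0xa4 ]

→ t0 |a4|6f|2a|68|
→ t1 |68|a4|2a|6f|
→ t2 |2a|6f|68|a4|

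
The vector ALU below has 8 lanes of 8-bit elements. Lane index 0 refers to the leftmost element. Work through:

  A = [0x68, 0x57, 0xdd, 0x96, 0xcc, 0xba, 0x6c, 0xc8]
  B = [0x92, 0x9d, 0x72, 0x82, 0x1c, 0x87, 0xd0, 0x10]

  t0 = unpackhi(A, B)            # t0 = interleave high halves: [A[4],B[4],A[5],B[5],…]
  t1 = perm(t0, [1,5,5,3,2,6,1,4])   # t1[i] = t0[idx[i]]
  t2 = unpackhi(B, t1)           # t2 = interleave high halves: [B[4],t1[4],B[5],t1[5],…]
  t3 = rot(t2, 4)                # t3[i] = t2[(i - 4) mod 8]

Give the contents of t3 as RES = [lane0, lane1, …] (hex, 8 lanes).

RES = [ 0xd0  0x1c  0x10  0x6c  0x1c  0xba  0x87  0xc8 ]

  t0: cc 1c ba 87 6c d0 c8 10
  t1: 1c d0 d0 87 ba c8 1c 6c
  t2: 1c ba 87 c8 d0 1c 10 6c
  t3: d0 1c 10 6c 1c ba 87 c8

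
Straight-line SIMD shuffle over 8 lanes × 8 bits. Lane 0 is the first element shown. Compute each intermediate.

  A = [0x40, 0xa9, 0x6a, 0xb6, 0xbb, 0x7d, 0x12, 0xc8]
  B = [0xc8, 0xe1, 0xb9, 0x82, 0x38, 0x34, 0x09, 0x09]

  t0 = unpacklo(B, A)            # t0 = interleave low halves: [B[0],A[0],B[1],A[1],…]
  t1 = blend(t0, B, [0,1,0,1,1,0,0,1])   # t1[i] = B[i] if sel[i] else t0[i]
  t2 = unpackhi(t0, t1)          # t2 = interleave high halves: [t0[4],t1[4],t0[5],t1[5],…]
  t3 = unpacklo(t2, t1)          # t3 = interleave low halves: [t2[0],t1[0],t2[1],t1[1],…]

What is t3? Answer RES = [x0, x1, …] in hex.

→ t0 |c8|40|e1|a9|b9|6a|82|b6|
→ t1 |c8|e1|e1|82|38|6a|82|09|
→ t2 |b9|38|6a|6a|82|82|b6|09|
→ t3 |b9|c8|38|e1|6a|e1|6a|82|

RES = [ 0xb9  0xc8  0x38  0xe1  0x6a  0xe1  0x6a  0x82 ]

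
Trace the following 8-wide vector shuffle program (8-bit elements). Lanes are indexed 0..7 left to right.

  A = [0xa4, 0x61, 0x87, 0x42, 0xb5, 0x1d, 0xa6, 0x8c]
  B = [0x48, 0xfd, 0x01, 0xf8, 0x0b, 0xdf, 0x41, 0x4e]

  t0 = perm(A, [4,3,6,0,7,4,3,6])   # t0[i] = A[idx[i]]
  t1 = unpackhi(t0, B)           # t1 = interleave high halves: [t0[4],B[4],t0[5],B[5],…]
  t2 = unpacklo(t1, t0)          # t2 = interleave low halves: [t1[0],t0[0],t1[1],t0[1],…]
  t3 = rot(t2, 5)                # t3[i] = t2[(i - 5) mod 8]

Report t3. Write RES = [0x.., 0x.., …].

→ t0 |b5|42|a6|a4|8c|b5|42|a6|
→ t1 |8c|0b|b5|df|42|41|a6|4e|
→ t2 |8c|b5|0b|42|b5|a6|df|a4|
→ t3 |42|b5|a6|df|a4|8c|b5|0b|

RES = [ 0x42  0xb5  0xa6  0xdf  0xa4  0x8c  0xb5  0x0b ]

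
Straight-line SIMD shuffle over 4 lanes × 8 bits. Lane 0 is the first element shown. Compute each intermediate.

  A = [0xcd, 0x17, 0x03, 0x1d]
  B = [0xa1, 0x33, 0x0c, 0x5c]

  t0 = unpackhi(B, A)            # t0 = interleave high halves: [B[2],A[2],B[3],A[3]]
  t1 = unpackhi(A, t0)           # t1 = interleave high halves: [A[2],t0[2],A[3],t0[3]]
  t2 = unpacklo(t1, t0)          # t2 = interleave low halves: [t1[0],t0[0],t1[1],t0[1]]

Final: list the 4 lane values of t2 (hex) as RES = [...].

  t0: 0c 03 5c 1d
  t1: 03 5c 1d 1d
  t2: 03 0c 5c 03

RES = [ 0x03  0x0c  0x5c  0x03 ]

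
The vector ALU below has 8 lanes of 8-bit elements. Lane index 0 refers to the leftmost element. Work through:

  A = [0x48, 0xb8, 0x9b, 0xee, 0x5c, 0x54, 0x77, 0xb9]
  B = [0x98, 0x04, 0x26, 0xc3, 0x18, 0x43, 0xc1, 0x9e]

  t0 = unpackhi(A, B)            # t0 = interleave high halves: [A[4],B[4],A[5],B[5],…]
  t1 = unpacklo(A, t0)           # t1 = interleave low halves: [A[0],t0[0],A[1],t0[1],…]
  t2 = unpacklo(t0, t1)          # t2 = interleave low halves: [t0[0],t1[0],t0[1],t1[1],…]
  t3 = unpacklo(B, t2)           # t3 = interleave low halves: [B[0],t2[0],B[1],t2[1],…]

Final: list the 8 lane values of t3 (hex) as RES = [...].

→ t0 |5c|18|54|43|77|c1|b9|9e|
→ t1 |48|5c|b8|18|9b|54|ee|43|
→ t2 |5c|48|18|5c|54|b8|43|18|
→ t3 |98|5c|04|48|26|18|c3|5c|

RES = [ 0x98  0x5c  0x04  0x48  0x26  0x18  0xc3  0x5c ]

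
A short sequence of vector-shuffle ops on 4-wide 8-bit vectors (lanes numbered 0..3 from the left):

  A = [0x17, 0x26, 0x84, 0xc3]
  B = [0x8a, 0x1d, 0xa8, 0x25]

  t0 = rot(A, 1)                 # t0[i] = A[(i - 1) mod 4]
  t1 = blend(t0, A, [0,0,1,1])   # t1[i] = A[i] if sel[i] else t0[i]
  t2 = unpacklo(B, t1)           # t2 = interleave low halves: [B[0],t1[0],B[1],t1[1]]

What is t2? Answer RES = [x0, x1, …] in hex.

  t0: c3 17 26 84
  t1: c3 17 84 c3
  t2: 8a c3 1d 17

RES = [ 0x8a  0xc3  0x1d  0x17 ]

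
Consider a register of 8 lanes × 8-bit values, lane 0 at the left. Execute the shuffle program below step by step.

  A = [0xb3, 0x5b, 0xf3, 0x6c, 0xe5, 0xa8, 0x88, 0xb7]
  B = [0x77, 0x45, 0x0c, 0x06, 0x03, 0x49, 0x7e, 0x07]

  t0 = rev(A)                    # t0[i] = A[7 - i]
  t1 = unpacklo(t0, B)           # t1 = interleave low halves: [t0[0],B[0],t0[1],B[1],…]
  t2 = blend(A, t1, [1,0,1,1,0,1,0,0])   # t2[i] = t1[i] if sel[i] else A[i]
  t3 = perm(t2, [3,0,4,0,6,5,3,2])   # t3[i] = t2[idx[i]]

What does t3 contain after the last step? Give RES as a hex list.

RES = [ 0x45  0xb7  0xe5  0xb7  0x88  0x0c  0x45  0x88 ]

→ t0 |b7|88|a8|e5|6c|f3|5b|b3|
→ t1 |b7|77|88|45|a8|0c|e5|06|
→ t2 |b7|5b|88|45|e5|0c|88|b7|
→ t3 |45|b7|e5|b7|88|0c|45|88|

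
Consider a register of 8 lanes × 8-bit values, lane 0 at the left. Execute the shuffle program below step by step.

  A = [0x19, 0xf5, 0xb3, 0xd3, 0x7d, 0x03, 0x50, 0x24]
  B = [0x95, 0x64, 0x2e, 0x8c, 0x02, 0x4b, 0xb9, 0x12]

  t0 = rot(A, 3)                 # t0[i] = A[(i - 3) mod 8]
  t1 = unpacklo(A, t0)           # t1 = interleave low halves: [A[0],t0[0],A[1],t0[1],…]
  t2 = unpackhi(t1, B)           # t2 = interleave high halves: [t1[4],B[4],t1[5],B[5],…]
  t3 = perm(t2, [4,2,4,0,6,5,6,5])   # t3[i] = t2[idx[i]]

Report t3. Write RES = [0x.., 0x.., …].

  t0: 03 50 24 19 f5 b3 d3 7d
  t1: 19 03 f5 50 b3 24 d3 19
  t2: b3 02 24 4b d3 b9 19 12
  t3: d3 24 d3 b3 19 b9 19 b9

RES = [ 0xd3  0x24  0xd3  0xb3  0x19  0xb9  0x19  0xb9 ]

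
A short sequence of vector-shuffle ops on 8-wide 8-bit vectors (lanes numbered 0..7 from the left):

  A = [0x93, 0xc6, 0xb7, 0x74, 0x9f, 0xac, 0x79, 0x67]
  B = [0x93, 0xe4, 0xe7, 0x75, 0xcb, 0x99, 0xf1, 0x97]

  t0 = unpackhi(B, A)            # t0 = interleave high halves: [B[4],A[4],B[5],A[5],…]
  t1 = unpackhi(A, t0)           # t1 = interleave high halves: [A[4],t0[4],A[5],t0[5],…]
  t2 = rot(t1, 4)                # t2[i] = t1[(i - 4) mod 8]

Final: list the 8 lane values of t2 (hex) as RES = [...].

RES = [0x79, 0x97, 0x67, 0x67, 0x9f, 0xf1, 0xac, 0x79]

  t0: cb 9f 99 ac f1 79 97 67
  t1: 9f f1 ac 79 79 97 67 67
  t2: 79 97 67 67 9f f1 ac 79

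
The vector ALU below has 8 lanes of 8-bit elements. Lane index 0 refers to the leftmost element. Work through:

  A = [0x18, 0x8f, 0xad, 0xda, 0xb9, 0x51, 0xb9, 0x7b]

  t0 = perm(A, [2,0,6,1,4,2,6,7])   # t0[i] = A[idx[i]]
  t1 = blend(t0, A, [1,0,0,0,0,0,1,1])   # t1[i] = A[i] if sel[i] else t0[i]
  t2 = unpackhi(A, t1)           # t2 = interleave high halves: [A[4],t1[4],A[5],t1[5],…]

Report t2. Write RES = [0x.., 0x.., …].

→ t0 |ad|18|b9|8f|b9|ad|b9|7b|
→ t1 |18|18|b9|8f|b9|ad|b9|7b|
→ t2 |b9|b9|51|ad|b9|b9|7b|7b|

RES = [0xb9, 0xb9, 0x51, 0xad, 0xb9, 0xb9, 0x7b, 0x7b]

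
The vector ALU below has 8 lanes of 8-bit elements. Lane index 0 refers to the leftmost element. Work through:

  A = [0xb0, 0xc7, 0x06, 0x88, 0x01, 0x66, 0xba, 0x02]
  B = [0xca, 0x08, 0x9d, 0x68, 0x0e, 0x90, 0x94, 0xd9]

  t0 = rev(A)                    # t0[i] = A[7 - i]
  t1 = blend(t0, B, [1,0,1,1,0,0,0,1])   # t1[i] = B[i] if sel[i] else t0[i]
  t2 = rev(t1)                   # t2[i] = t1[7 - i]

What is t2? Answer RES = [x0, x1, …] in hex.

t0 = [0x02, 0xba, 0x66, 0x01, 0x88, 0x06, 0xc7, 0xb0]
t1 = [0xca, 0xba, 0x9d, 0x68, 0x88, 0x06, 0xc7, 0xd9]
t2 = [0xd9, 0xc7, 0x06, 0x88, 0x68, 0x9d, 0xba, 0xca]

RES = [ 0xd9  0xc7  0x06  0x88  0x68  0x9d  0xba  0xca ]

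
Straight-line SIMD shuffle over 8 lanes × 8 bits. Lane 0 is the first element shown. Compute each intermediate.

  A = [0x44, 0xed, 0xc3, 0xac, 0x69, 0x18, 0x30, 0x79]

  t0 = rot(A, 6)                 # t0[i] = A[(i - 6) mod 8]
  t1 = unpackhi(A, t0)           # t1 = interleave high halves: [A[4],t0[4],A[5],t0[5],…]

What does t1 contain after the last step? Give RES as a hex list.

RES = [0x69, 0x30, 0x18, 0x79, 0x30, 0x44, 0x79, 0xed]

t0 = [0xc3, 0xac, 0x69, 0x18, 0x30, 0x79, 0x44, 0xed]
t1 = [0x69, 0x30, 0x18, 0x79, 0x30, 0x44, 0x79, 0xed]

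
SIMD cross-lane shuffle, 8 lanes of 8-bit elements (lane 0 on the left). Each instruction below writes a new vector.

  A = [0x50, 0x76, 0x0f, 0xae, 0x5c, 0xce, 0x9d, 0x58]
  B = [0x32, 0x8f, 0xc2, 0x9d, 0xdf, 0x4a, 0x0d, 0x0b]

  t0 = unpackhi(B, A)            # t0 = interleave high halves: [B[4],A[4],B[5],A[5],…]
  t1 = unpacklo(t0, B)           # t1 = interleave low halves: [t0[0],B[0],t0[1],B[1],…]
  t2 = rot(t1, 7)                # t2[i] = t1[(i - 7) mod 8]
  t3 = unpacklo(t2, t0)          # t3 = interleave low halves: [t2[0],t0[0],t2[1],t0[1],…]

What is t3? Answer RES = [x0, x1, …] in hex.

RES = [ 0x32  0xdf  0x5c  0x5c  0x8f  0x4a  0x4a  0xce ]

  t0: df 5c 4a ce 0d 9d 0b 58
  t1: df 32 5c 8f 4a c2 ce 9d
  t2: 32 5c 8f 4a c2 ce 9d df
  t3: 32 df 5c 5c 8f 4a 4a ce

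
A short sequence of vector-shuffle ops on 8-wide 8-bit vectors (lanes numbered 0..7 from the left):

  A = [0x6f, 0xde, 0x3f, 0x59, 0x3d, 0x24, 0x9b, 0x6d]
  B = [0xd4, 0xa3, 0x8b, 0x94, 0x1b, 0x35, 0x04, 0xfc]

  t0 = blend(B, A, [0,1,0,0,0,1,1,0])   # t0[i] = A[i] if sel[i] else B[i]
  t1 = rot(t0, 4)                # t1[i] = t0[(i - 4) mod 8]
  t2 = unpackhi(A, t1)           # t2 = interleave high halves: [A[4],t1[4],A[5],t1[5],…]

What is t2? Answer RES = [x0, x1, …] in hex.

t0 = [0xd4, 0xde, 0x8b, 0x94, 0x1b, 0x24, 0x9b, 0xfc]
t1 = [0x1b, 0x24, 0x9b, 0xfc, 0xd4, 0xde, 0x8b, 0x94]
t2 = [0x3d, 0xd4, 0x24, 0xde, 0x9b, 0x8b, 0x6d, 0x94]

RES = [ 0x3d  0xd4  0x24  0xde  0x9b  0x8b  0x6d  0x94 ]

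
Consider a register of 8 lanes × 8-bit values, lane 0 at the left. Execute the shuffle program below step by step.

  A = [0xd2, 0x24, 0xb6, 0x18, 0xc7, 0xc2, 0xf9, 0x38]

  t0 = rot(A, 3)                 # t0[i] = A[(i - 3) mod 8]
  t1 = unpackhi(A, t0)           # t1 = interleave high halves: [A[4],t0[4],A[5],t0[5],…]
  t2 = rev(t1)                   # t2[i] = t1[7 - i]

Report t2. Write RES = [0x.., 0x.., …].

RES = [ 0xc7  0x38  0x18  0xf9  0xb6  0xc2  0x24  0xc7 ]

→ t0 |c2|f9|38|d2|24|b6|18|c7|
→ t1 |c7|24|c2|b6|f9|18|38|c7|
→ t2 |c7|38|18|f9|b6|c2|24|c7|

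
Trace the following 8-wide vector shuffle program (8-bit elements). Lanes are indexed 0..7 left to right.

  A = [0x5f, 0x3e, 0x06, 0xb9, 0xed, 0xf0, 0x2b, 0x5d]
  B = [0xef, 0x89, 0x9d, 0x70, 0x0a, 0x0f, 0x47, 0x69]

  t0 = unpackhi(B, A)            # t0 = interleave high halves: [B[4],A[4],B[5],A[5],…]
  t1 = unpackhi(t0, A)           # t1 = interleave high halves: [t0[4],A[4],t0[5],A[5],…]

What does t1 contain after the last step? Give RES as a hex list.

RES = [ 0x47  0xed  0x2b  0xf0  0x69  0x2b  0x5d  0x5d ]

→ t0 |0a|ed|0f|f0|47|2b|69|5d|
→ t1 |47|ed|2b|f0|69|2b|5d|5d|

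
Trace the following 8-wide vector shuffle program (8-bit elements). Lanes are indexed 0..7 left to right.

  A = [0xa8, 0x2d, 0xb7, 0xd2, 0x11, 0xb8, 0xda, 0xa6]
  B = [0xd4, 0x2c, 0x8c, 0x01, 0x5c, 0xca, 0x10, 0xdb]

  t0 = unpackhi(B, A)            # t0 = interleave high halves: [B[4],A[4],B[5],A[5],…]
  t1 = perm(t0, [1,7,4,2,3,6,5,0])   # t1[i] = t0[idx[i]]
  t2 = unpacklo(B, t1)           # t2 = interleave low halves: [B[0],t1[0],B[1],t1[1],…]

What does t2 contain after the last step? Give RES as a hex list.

RES = [0xd4, 0x11, 0x2c, 0xa6, 0x8c, 0x10, 0x01, 0xca]

→ t0 |5c|11|ca|b8|10|da|db|a6|
→ t1 |11|a6|10|ca|b8|db|da|5c|
→ t2 |d4|11|2c|a6|8c|10|01|ca|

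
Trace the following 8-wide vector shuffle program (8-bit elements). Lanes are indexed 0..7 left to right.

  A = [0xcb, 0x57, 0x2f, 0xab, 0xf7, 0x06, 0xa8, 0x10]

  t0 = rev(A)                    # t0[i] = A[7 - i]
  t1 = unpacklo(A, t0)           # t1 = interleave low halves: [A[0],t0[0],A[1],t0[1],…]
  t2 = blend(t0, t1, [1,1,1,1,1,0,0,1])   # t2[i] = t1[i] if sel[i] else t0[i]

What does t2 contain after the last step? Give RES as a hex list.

RES = [0xcb, 0x10, 0x57, 0xa8, 0x2f, 0x2f, 0x57, 0xf7]

  t0: 10 a8 06 f7 ab 2f 57 cb
  t1: cb 10 57 a8 2f 06 ab f7
  t2: cb 10 57 a8 2f 2f 57 f7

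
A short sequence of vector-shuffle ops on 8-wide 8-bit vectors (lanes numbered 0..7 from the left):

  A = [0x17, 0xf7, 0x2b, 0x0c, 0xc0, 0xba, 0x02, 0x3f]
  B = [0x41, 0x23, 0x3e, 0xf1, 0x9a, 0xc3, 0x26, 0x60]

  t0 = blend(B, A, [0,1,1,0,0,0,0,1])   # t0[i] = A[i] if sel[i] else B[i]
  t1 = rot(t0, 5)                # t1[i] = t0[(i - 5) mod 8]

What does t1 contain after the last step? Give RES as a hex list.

RES = [0xf1, 0x9a, 0xc3, 0x26, 0x3f, 0x41, 0xf7, 0x2b]

→ t0 |41|f7|2b|f1|9a|c3|26|3f|
→ t1 |f1|9a|c3|26|3f|41|f7|2b|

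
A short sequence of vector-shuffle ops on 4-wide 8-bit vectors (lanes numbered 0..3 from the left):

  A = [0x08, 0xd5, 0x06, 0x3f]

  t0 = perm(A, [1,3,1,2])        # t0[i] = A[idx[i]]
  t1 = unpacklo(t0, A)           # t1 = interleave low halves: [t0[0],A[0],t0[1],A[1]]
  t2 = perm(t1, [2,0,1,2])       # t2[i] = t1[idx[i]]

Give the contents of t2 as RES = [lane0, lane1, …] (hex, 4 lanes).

→ t0 |d5|3f|d5|06|
→ t1 |d5|08|3f|d5|
→ t2 |3f|d5|08|3f|

RES = [ 0x3f  0xd5  0x08  0x3f ]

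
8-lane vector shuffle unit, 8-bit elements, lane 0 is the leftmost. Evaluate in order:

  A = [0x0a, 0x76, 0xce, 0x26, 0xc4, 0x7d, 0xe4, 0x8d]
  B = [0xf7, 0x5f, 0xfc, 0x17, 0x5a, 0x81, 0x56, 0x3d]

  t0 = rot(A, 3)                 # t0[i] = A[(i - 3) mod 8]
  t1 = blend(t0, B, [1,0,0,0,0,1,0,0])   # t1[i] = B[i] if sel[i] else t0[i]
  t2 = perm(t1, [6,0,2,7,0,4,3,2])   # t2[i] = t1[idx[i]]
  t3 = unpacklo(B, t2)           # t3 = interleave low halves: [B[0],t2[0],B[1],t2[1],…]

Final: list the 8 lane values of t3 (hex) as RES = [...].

RES = [0xf7, 0x26, 0x5f, 0xf7, 0xfc, 0x8d, 0x17, 0xc4]

→ t0 |7d|e4|8d|0a|76|ce|26|c4|
→ t1 |f7|e4|8d|0a|76|81|26|c4|
→ t2 |26|f7|8d|c4|f7|76|0a|8d|
→ t3 |f7|26|5f|f7|fc|8d|17|c4|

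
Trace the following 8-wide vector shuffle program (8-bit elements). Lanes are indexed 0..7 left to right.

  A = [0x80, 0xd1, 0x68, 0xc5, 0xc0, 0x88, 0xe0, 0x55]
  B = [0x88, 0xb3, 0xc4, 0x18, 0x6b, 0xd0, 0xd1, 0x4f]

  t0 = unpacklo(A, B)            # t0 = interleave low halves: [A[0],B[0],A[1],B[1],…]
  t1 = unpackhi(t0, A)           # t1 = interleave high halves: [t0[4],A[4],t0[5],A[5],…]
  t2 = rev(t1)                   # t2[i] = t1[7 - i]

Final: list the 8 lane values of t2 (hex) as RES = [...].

→ t0 |80|88|d1|b3|68|c4|c5|18|
→ t1 |68|c0|c4|88|c5|e0|18|55|
→ t2 |55|18|e0|c5|88|c4|c0|68|

RES = [0x55, 0x18, 0xe0, 0xc5, 0x88, 0xc4, 0xc0, 0x68]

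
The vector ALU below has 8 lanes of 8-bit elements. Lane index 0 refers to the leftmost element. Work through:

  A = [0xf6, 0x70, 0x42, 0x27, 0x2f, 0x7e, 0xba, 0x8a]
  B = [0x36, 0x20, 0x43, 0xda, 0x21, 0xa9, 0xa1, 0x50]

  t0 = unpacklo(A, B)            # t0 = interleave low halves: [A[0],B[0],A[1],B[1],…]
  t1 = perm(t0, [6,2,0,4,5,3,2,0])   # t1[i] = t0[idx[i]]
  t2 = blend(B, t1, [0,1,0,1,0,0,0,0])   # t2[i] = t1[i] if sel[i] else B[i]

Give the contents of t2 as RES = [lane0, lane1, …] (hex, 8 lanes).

RES = [ 0x36  0x70  0x43  0x42  0x21  0xa9  0xa1  0x50 ]

t0 = [0xf6, 0x36, 0x70, 0x20, 0x42, 0x43, 0x27, 0xda]
t1 = [0x27, 0x70, 0xf6, 0x42, 0x43, 0x20, 0x70, 0xf6]
t2 = [0x36, 0x70, 0x43, 0x42, 0x21, 0xa9, 0xa1, 0x50]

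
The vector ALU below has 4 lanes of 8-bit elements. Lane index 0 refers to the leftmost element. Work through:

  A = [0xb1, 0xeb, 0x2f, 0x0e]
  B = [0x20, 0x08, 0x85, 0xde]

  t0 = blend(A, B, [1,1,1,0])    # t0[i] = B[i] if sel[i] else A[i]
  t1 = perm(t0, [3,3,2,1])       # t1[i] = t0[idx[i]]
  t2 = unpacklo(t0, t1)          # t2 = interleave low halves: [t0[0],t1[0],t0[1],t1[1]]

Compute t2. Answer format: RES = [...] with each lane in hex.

t0 = [0x20, 0x08, 0x85, 0x0e]
t1 = [0x0e, 0x0e, 0x85, 0x08]
t2 = [0x20, 0x0e, 0x08, 0x0e]

RES = [0x20, 0x0e, 0x08, 0x0e]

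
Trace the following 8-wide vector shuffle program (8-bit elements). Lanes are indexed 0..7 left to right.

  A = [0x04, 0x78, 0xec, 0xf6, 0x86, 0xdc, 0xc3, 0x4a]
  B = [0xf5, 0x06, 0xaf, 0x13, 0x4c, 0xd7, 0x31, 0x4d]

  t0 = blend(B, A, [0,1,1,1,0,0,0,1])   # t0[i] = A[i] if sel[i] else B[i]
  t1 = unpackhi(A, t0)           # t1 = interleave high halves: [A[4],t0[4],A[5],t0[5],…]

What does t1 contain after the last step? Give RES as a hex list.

  t0: f5 78 ec f6 4c d7 31 4a
  t1: 86 4c dc d7 c3 31 4a 4a

RES = [ 0x86  0x4c  0xdc  0xd7  0xc3  0x31  0x4a  0x4a ]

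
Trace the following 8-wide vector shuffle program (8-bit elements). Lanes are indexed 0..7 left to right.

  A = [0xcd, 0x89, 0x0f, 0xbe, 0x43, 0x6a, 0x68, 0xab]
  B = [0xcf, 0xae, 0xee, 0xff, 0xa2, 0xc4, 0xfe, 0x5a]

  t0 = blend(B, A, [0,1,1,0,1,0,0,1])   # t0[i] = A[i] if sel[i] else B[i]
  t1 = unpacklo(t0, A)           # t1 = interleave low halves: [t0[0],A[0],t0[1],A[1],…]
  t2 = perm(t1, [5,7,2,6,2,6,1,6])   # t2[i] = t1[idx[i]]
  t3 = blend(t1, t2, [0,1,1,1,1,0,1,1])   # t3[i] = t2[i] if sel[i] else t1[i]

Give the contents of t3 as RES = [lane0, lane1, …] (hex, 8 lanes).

t0 = [0xcf, 0x89, 0x0f, 0xff, 0x43, 0xc4, 0xfe, 0xab]
t1 = [0xcf, 0xcd, 0x89, 0x89, 0x0f, 0x0f, 0xff, 0xbe]
t2 = [0x0f, 0xbe, 0x89, 0xff, 0x89, 0xff, 0xcd, 0xff]
t3 = [0xcf, 0xbe, 0x89, 0xff, 0x89, 0x0f, 0xcd, 0xff]

RES = [0xcf, 0xbe, 0x89, 0xff, 0x89, 0x0f, 0xcd, 0xff]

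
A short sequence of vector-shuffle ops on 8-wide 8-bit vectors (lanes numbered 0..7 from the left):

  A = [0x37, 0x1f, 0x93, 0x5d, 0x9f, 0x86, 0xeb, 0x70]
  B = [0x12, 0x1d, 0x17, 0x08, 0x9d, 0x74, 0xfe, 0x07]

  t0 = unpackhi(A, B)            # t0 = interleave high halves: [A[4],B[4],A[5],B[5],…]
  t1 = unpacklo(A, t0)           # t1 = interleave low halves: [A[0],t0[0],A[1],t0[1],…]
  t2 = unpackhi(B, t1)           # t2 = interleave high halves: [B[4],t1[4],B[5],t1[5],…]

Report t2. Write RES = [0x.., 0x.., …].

RES = [ 0x9d  0x93  0x74  0x86  0xfe  0x5d  0x07  0x74 ]

  t0: 9f 9d 86 74 eb fe 70 07
  t1: 37 9f 1f 9d 93 86 5d 74
  t2: 9d 93 74 86 fe 5d 07 74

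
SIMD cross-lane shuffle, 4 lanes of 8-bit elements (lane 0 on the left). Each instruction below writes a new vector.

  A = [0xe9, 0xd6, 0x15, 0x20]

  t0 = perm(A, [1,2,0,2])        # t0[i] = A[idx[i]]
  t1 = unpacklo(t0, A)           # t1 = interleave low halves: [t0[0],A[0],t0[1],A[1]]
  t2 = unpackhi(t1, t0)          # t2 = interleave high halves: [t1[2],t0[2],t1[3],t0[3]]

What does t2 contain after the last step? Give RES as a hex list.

  t0: d6 15 e9 15
  t1: d6 e9 15 d6
  t2: 15 e9 d6 15

RES = [ 0x15  0xe9  0xd6  0x15 ]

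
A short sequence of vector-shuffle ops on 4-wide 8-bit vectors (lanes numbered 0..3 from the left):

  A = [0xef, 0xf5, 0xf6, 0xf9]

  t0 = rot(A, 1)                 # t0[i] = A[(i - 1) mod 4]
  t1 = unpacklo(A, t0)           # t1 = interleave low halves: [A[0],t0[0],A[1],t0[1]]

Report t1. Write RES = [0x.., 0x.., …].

RES = [0xef, 0xf9, 0xf5, 0xef]

t0 = [0xf9, 0xef, 0xf5, 0xf6]
t1 = [0xef, 0xf9, 0xf5, 0xef]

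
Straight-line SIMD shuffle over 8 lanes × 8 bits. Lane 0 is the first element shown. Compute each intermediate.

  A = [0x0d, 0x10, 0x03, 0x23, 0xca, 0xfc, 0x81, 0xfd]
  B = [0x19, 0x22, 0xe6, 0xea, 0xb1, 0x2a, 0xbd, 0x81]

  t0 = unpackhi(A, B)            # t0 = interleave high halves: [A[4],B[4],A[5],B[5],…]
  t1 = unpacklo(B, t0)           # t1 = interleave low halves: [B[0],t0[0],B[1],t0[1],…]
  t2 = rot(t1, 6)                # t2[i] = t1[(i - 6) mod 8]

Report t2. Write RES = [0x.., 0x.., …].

  t0: ca b1 fc 2a 81 bd fd 81
  t1: 19 ca 22 b1 e6 fc ea 2a
  t2: 22 b1 e6 fc ea 2a 19 ca

RES = [ 0x22  0xb1  0xe6  0xfc  0xea  0x2a  0x19  0xca ]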